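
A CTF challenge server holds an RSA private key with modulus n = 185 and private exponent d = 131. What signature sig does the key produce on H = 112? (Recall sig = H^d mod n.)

Squares mod 185: H^1≡112, H^2≡149, H^4≡1, H^8≡1, H^16≡1, H^32≡1, H^64≡1, H^128≡1
131 = 128 + 2 + 1, so H^131 ≡ 1·149·112 ≡ 38 (mod 185)

38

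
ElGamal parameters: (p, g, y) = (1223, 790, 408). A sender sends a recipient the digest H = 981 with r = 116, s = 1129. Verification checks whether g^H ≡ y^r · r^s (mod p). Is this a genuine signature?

forged

Left side g^H mod p:
790^2 = 624100 ≡ 370
790^4 ≡ 370^2 = 136900 ≡ 1147
790^8 ≡ 1147^2 = 1315609 ≡ 884
790^16 ≡ 884^2 = 781456 ≡ 1182
790^32 ≡ 1182^2 = 1397124 ≡ 458
790^64 ≡ 458^2 = 209764 ≡ 631
790^128 ≡ 631^2 = 398161 ≡ 686
790^256 ≡ 686^2 = 470596 ≡ 964
790^512 ≡ 964^2 = 929296 ≡ 1039
981 = 512 + 256 + 128 + 64 + 16 + 4 + 1, so 790^981 ≡ 1039·964·686·631·1182·1147·790 ≡ 136 (mod 1223)
Right side y^r · r^s mod p:
408^2 = 166464 ≡ 136
408^4 ≡ 136^2 = 18496 ≡ 151
408^8 ≡ 151^2 = 22801 ≡ 787
408^16 ≡ 787^2 = 619369 ≡ 531
408^32 ≡ 531^2 = 281961 ≡ 671
408^64 ≡ 671^2 = 450241 ≡ 177
116 = 64 + 32 + 16 + 4, so 408^116 ≡ 177·671·531·151 ≡ 348 (mod 1223)
116^2 = 13456 ≡ 3
116^4 ≡ 3^2 = 9
116^8 ≡ 9^2 = 81
116^16 ≡ 81^2 = 6561 ≡ 446
116^32 ≡ 446^2 = 198916 ≡ 790
116^64 ≡ 790^2 = 624100 ≡ 370
116^128 ≡ 370^2 = 136900 ≡ 1147
116^256 ≡ 1147^2 = 1315609 ≡ 884
116^512 ≡ 884^2 = 781456 ≡ 1182
116^1024 ≡ 1182^2 = 1397124 ≡ 458
1129 = 1024 + 64 + 32 + 8 + 1, so 116^1129 ≡ 458·370·790·81·116 ≡ 116 (mod 1223)
348·116 = 40368 ≡ 9 (mod 1223)
136 ≠ 9, so verification fails.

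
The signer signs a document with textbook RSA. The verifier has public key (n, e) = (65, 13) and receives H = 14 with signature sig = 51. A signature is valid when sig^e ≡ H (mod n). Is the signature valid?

sig^2 ≡ 51^2 = 2601 ≡ 1
sig^4 ≡ 1^2 = 1
sig^8 ≡ 1^2 = 1
13 = 8 + 4 + 1, so sig^13 ≡ 1·1·51 ≡ 51 (mod 65)
sig^13 mod 65 = 51, but H = 14.

invalid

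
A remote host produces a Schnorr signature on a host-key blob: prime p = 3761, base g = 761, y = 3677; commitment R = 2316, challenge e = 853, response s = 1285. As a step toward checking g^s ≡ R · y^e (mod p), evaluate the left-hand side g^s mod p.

761^2 = 579121 ≡ 3688
761^4 ≡ 3688^2 = 13601344 ≡ 1568
761^8 ≡ 1568^2 = 2458624 ≡ 2691
761^16 ≡ 2691^2 = 7241481 ≡ 1556
761^32 ≡ 1556^2 = 2421136 ≡ 2813
761^64 ≡ 2813^2 = 7912969 ≡ 3586
761^128 ≡ 3586^2 = 12859396 ≡ 537
761^256 ≡ 537^2 = 288369 ≡ 2533
761^512 ≡ 2533^2 = 6416089 ≡ 3584
761^1024 ≡ 3584^2 = 12845056 ≡ 1241
1285 = 1024 + 256 + 4 + 1, so 761^1285 ≡ 1241·2533·1568·761 ≡ 1027 (mod 3761)

1027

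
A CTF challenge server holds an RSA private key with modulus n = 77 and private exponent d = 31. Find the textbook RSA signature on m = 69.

m^31 mod 77 = 69

69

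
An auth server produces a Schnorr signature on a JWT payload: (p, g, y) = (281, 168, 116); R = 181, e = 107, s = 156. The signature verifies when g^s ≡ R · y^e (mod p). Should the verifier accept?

accept

g^s mod p:
Squares mod 281: 168^1≡168, 168^2≡124, 168^4≡202, 168^8≡59, 168^16≡109, 168^32≡79, 168^64≡59, 168^128≡109
156 = 128 + 16 + 8 + 4, so 168^156 ≡ 109·109·59·202 ≡ 172 (mod 281)
R · y^e mod p:
Squares mod 281: 116^1≡116, 116^2≡249, 116^4≡181, 116^8≡165, 116^16≡249, 116^32≡181, 116^64≡165
107 = 64 + 32 + 8 + 2 + 1, so 116^107 ≡ 165·181·165·249·116 ≡ 32 (mod 281)
181·32 = 5792 ≡ 172 (mod 281)
172 ≡ 172 (mod 281); signature holds.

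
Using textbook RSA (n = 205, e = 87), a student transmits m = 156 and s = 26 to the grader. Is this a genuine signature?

forged

Squares mod 205: s^1≡26, s^2≡61, s^4≡31, s^8≡141, s^16≡201, s^32≡16, s^64≡51
87 = 64 + 16 + 4 + 2 + 1, so s^87 ≡ 51·201·31·61·26 ≡ 171 (mod 205)
171 ≠ 156, so verification fails.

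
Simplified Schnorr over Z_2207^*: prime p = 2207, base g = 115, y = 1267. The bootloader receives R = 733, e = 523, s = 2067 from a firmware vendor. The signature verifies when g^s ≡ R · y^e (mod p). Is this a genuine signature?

forged

g^s mod p:
115^2 = 13225 ≡ 2190
115^4 ≡ 2190^2 = 4796100 ≡ 289
115^8 ≡ 289^2 = 83521 ≡ 1862
115^16 ≡ 1862^2 = 3467044 ≡ 2054
115^32 ≡ 2054^2 = 4218916 ≡ 1339
115^64 ≡ 1339^2 = 1792921 ≡ 837
115^128 ≡ 837^2 = 700569 ≡ 950
115^256 ≡ 950^2 = 902500 ≡ 2044
115^512 ≡ 2044^2 = 4177936 ≡ 85
115^1024 ≡ 85^2 = 7225 ≡ 604
115^2048 ≡ 604^2 = 364816 ≡ 661
2067 = 2048 + 16 + 2 + 1, so 115^2067 ≡ 661·2054·2190·115 ≡ 920 (mod 2207)
R · y^e mod p:
1267^2 = 1605289 ≡ 800
1267^4 ≡ 800^2 = 640000 ≡ 2177
1267^8 ≡ 2177^2 = 4739329 ≡ 900
1267^16 ≡ 900^2 = 810000 ≡ 31
1267^32 ≡ 31^2 = 961
1267^64 ≡ 961^2 = 923521 ≡ 995
1267^128 ≡ 995^2 = 990025 ≡ 1289
1267^256 ≡ 1289^2 = 1661521 ≡ 1857
1267^512 ≡ 1857^2 = 3448449 ≡ 1115
523 = 512 + 8 + 2 + 1, so 1267^523 ≡ 1115·900·800·1267 ≡ 1786 (mod 2207)
733·1786 = 1309138 ≡ 387 (mod 2207)
920 ≠ 387; the check fails.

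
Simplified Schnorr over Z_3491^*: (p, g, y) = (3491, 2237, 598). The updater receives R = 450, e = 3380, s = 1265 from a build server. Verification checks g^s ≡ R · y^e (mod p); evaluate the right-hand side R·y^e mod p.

Squares mod 3491: 598^1≡598, 598^2≡1522, 598^4≡1951, 598^8≡1211, 598^16≡301, 598^32≡3326, 598^64≡2788, 598^128≡1978, 598^256≡2564, 598^512≡543, 598^1024≡1605, 598^2048≡3158
3380 = 2048 + 1024 + 256 + 32 + 16 + 4, so 598^3380 ≡ 3158·1605·2564·3326·301·1951 ≡ 2053 (mod 3491)
R · y^e ≡ 450·2053 = 923850 ≡ 2226 (mod 3491)

2226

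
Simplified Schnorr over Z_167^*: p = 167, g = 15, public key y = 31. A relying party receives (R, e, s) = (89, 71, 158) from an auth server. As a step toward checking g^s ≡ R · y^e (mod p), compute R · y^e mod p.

49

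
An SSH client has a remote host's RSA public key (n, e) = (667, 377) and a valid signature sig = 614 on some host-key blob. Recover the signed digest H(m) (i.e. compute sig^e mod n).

sig^377 mod 667 = 209

209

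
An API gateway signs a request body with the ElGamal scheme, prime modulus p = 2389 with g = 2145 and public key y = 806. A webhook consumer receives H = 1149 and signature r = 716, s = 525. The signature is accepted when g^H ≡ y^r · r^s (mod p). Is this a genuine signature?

Left side g^H mod p:
Squares mod 2389: 2145^1≡2145, 2145^2≡2200, 2145^4≡2275, 2145^8≡1051, 2145^16≡883, 2145^32≡875, 2145^64≡1145, 2145^128≡1853, 2145^256≡616, 2145^512≡1994, 2145^1024≡740
1149 = 1024 + 64 + 32 + 16 + 8 + 4 + 1, so 2145^1149 ≡ 740·1145·875·883·1051·2275·2145 ≡ 2122 (mod 2389)
Right side y^r · r^s mod p:
Squares mod 2389: 806^1≡806, 806^2≡2217, 806^4≡916, 806^8≡517, 806^16≡2110, 806^32≡1393, 806^64≡581, 806^128≡712, 806^256≡476, 806^512≡2010
716 = 512 + 128 + 64 + 8 + 4, so 806^716 ≡ 2010·712·581·517·916 ≡ 1719 (mod 2389)
Squares mod 2389: 716^1≡716, 716^2≡1410, 716^4≡452, 716^8≡1239, 716^16≡1383, 716^32≡1489, 716^64≡129, 716^128≡2307, 716^256≡1946, 716^512≡351
525 = 512 + 8 + 4 + 1, so 716^525 ≡ 351·1239·452·716 ≡ 1309 (mod 2389)
1719·1309 = 2250171 ≡ 2122 (mod 2389)
2122 ≡ 2122 (mod 2389), so the signature is genuine.

genuine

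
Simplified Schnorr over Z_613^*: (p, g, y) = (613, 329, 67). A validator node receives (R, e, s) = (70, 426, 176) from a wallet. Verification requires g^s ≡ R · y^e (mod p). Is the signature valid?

g^s mod p:
Squares mod 613: 329^1≡329, 329^2≡353, 329^4≡170, 329^8≡89, 329^16≡565, 329^32≡465, 329^64≡449, 329^128≡537
176 = 128 + 32 + 16, so 329^176 ≡ 537·465·565 ≡ 149 (mod 613)
R · y^e mod p:
Squares mod 613: 67^1≡67, 67^2≡198, 67^4≡585, 67^8≡171, 67^16≡430, 67^32≡387, 67^64≡197, 67^128≡190, 67^256≡546
426 = 256 + 128 + 32 + 8 + 2, so 67^426 ≡ 546·190·387·171·198 ≡ 546 (mod 613)
70·546 = 38220 ≡ 214 (mod 613)
149 ≠ 214; the check fails.

invalid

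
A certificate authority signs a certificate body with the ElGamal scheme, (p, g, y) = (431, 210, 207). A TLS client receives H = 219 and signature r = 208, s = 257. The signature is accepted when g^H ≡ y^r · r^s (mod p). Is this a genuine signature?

genuine

Left side g^H mod p:
210^2 = 44100 ≡ 138
210^4 ≡ 138^2 = 19044 ≡ 80
210^8 ≡ 80^2 = 6400 ≡ 366
210^16 ≡ 366^2 = 133956 ≡ 346
210^32 ≡ 346^2 = 119716 ≡ 329
210^64 ≡ 329^2 = 108241 ≡ 60
210^128 ≡ 60^2 = 3600 ≡ 152
219 = 128 + 64 + 16 + 8 + 2 + 1, so 210^219 ≡ 152·60·346·366·138·210 ≡ 351 (mod 431)
Right side y^r · r^s mod p:
207^2 = 42849 ≡ 180
207^4 ≡ 180^2 = 32400 ≡ 75
207^8 ≡ 75^2 = 5625 ≡ 22
207^16 ≡ 22^2 = 484 ≡ 53
207^32 ≡ 53^2 = 2809 ≡ 223
207^64 ≡ 223^2 = 49729 ≡ 164
207^128 ≡ 164^2 = 26896 ≡ 174
208 = 128 + 64 + 16, so 207^208 ≡ 174·164·53 ≡ 29 (mod 431)
208^2 = 43264 ≡ 164
208^4 ≡ 164^2 = 26896 ≡ 174
208^8 ≡ 174^2 = 30276 ≡ 106
208^16 ≡ 106^2 = 11236 ≡ 30
208^32 ≡ 30^2 = 900 ≡ 38
208^64 ≡ 38^2 = 1444 ≡ 151
208^128 ≡ 151^2 = 22801 ≡ 389
208^256 ≡ 389^2 = 151321 ≡ 40
257 = 256 + 1, so 208^257 ≡ 40·208 ≡ 131 (mod 431)
29·131 = 3799 ≡ 351 (mod 431)
351 ≡ 351 (mod 431), so the signature is genuine.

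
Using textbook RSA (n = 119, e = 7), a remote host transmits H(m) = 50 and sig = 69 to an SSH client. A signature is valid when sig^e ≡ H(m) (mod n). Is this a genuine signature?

forged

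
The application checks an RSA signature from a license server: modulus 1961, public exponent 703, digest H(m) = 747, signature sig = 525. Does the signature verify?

verifies

Squares mod 1961: sig^1≡525, sig^2≡1085, sig^4≡625, sig^8≡386, sig^16≡1921, sig^32≡1600, sig^64≡895, sig^128≡937, sig^256≡1402, sig^512≡682
703 = 512 + 128 + 32 + 16 + 8 + 4 + 2 + 1, so sig^703 ≡ 682·937·1600·1921·386·625·1085·525 ≡ 747 (mod 1961)
sig^703 mod 1961 = 747 matches H(m).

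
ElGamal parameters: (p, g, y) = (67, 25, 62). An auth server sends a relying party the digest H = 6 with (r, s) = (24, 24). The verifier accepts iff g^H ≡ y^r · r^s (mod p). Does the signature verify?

verifies

Left side g^H mod p:
25^2 = 625 ≡ 22
25^4 ≡ 22^2 = 484 ≡ 15
6 = 4 + 2, so 25^6 ≡ 15·22 ≡ 62 (mod 67)
Right side y^r · r^s mod p:
62^2 = 3844 ≡ 25
62^4 ≡ 25^2 = 625 ≡ 22
62^8 ≡ 22^2 = 484 ≡ 15
62^16 ≡ 15^2 = 225 ≡ 24
24 = 16 + 8, so 62^24 ≡ 24·15 ≡ 25 (mod 67)
24^2 = 576 ≡ 40
24^4 ≡ 40^2 = 1600 ≡ 59
24^8 ≡ 59^2 = 3481 ≡ 64
24^16 ≡ 64^2 = 4096 ≡ 9
24 = 16 + 8, so 24^24 ≡ 9·64 ≡ 40 (mod 67)
25·40 = 1000 ≡ 62 (mod 67)
62 ≡ 62 (mod 67), so the signature is genuine.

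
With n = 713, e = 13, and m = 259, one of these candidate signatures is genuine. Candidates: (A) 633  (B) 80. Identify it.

A

Candidate A: 633^2 = 400689 ≡ 696; 633^4 ≡ 696^2 = 484416 ≡ 289; 633^8 ≡ 289^2 = 83521 ≡ 100; 13 = 8 + 4 + 1, so 633^13 ≡ 100·289·633 ≡ 259 (mod 713)
  → matches m = 259
Candidate B: 80^2 = 6400 ≡ 696; 80^4 ≡ 696^2 = 484416 ≡ 289; 80^8 ≡ 289^2 = 83521 ≡ 100; 13 = 8 + 4 + 1, so 80^13 ≡ 100·289·80 ≡ 454 (mod 713)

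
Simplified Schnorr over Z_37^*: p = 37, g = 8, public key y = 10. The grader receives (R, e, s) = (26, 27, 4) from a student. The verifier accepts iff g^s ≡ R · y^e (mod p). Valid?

g^s mod p:
8^2 = 64 ≡ 27
8^4 ≡ 27^2 = 729 ≡ 26
R · y^e mod p:
10^2 = 100 ≡ 26
10^4 ≡ 26^2 = 676 ≡ 10
10^8 ≡ 10^2 = 100 ≡ 26
10^16 ≡ 26^2 = 676 ≡ 10
27 = 16 + 8 + 2 + 1, so 10^27 ≡ 10·26·26·10 ≡ 1 (mod 37)
26·1 = 26 ≡ 26 (mod 37)
26 ≡ 26 (mod 37); signature holds.

yes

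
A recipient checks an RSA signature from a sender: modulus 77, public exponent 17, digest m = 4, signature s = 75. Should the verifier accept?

s^2 ≡ 75^2 = 5625 ≡ 4
s^4 ≡ 4^2 = 16
s^8 ≡ 16^2 = 256 ≡ 25
s^16 ≡ 25^2 = 625 ≡ 9
17 = 16 + 1, so s^17 ≡ 9·75 ≡ 59 (mod 77)
s^17 mod 77 = 59, but m = 4.

reject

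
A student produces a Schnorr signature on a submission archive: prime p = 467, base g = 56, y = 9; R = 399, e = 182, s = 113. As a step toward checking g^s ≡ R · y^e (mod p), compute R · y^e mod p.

136

9^2 = 81
9^4 ≡ 81^2 = 6561 ≡ 23
9^8 ≡ 23^2 = 529 ≡ 62
9^16 ≡ 62^2 = 3844 ≡ 108
9^32 ≡ 108^2 = 11664 ≡ 456
9^64 ≡ 456^2 = 207936 ≡ 121
9^128 ≡ 121^2 = 14641 ≡ 164
182 = 128 + 32 + 16 + 4 + 2, so 9^182 ≡ 164·456·108·23·81 ≡ 465 (mod 467)
R · y^e ≡ 399·465 = 185535 ≡ 136 (mod 467)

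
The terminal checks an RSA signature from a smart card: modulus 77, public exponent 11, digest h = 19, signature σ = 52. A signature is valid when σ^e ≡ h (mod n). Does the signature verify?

verifies

Squares mod 77: σ^1≡52, σ^2≡9, σ^4≡4, σ^8≡16
11 = 8 + 2 + 1, so σ^11 ≡ 16·9·52 ≡ 19 (mod 77)
Since 19 equals the digest 19, verification succeeds.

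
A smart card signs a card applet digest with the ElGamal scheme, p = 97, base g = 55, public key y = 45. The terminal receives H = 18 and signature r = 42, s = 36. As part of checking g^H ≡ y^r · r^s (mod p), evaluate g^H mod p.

55^2 = 3025 ≡ 18
55^4 ≡ 18^2 = 324 ≡ 33
55^8 ≡ 33^2 = 1089 ≡ 22
55^16 ≡ 22^2 = 484 ≡ 96
18 = 16 + 2, so 55^18 ≡ 96·18 ≡ 79 (mod 97)

79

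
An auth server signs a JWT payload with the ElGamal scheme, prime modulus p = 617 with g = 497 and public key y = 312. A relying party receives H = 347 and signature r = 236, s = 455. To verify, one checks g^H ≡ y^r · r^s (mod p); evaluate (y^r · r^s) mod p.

Squares mod 617: 312^1≡312, 312^2≡475, 312^4≡420, 312^8≡555, 312^16≡142, 312^32≡420, 312^64≡555, 312^128≡142
236 = 128 + 64 + 32 + 8 + 4, so 312^236 ≡ 142·555·420·555·420 ≡ 491 (mod 617)
Squares mod 617: 236^1≡236, 236^2≡166, 236^4≡408, 236^8≡491, 236^16≡451, 236^32≡408, 236^64≡491, 236^128≡451, 236^256≡408
455 = 256 + 128 + 64 + 4 + 2 + 1, so 236^455 ≡ 408·451·491·408·166·236 ≡ 423 (mod 617)
y^r · r^s ≡ 491·423 = 207693 ≡ 381 (mod 617)

381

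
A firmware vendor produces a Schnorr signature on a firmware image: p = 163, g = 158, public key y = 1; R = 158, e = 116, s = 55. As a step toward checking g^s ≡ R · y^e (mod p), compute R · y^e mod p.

158

1^2 = 1
1^4 ≡ 1^2 = 1
1^8 ≡ 1^2 = 1
1^16 ≡ 1^2 = 1
1^32 ≡ 1^2 = 1
1^64 ≡ 1^2 = 1
116 = 64 + 32 + 16 + 4, so 1^116 ≡ 1·1·1·1 ≡ 1 (mod 163)
R · y^e ≡ 158·1 = 158 ≡ 158 (mod 163)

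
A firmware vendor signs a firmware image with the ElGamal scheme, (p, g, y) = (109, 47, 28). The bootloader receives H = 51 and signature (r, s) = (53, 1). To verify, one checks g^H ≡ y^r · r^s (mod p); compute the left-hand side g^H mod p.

47^2 = 2209 ≡ 29
47^4 ≡ 29^2 = 841 ≡ 78
47^8 ≡ 78^2 = 6084 ≡ 89
47^16 ≡ 89^2 = 7921 ≡ 73
47^32 ≡ 73^2 = 5329 ≡ 97
51 = 32 + 16 + 2 + 1, so 47^51 ≡ 97·73·29·47 ≡ 107 (mod 109)

107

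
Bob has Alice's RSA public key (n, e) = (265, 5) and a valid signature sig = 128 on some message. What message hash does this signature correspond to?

sig^2 ≡ 128^2 = 16384 ≡ 219
sig^4 ≡ 219^2 = 47961 ≡ 261
5 = 4 + 1, so sig^5 ≡ 261·128 ≡ 18 (mod 265)

18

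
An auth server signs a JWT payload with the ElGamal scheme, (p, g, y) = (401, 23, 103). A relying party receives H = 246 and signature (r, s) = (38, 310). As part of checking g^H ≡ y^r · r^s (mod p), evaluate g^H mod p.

58

23^2 = 529 ≡ 128
23^4 ≡ 128^2 = 16384 ≡ 344
23^8 ≡ 344^2 = 118336 ≡ 41
23^16 ≡ 41^2 = 1681 ≡ 77
23^32 ≡ 77^2 = 5929 ≡ 315
23^64 ≡ 315^2 = 99225 ≡ 178
23^128 ≡ 178^2 = 31684 ≡ 5
246 = 128 + 64 + 32 + 16 + 4 + 2, so 23^246 ≡ 5·178·315·77·344·128 ≡ 58 (mod 401)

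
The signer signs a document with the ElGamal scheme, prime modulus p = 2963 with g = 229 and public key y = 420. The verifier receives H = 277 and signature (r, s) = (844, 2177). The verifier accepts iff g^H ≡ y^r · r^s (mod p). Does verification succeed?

fails

Left side g^H mod p:
229^2 = 52441 ≡ 2070
229^4 ≡ 2070^2 = 4284900 ≡ 402
229^8 ≡ 402^2 = 161604 ≡ 1602
229^16 ≡ 1602^2 = 2566404 ≡ 446
229^32 ≡ 446^2 = 198916 ≡ 395
229^64 ≡ 395^2 = 156025 ≡ 1949
229^128 ≡ 1949^2 = 3798601 ≡ 35
229^256 ≡ 35^2 = 1225
277 = 256 + 16 + 4 + 1, so 229^277 ≡ 1225·446·402·229 ≡ 350 (mod 2963)
Right side y^r · r^s mod p:
420^2 = 176400 ≡ 1583
420^4 ≡ 1583^2 = 2505889 ≡ 2154
420^8 ≡ 2154^2 = 4639716 ≡ 2621
420^16 ≡ 2621^2 = 6869641 ≡ 1407
420^32 ≡ 1407^2 = 1979649 ≡ 365
420^64 ≡ 365^2 = 133225 ≡ 2853
420^128 ≡ 2853^2 = 8139609 ≡ 248
420^256 ≡ 248^2 = 61504 ≡ 2244
420^512 ≡ 2244^2 = 5035536 ≡ 1399
844 = 512 + 256 + 64 + 8 + 4, so 420^844 ≡ 1399·2244·2853·2621·2154 ≡ 932 (mod 2963)
844^2 = 712336 ≡ 1216
844^4 ≡ 1216^2 = 1478656 ≡ 119
844^8 ≡ 119^2 = 14161 ≡ 2309
844^16 ≡ 2309^2 = 5331481 ≡ 1044
844^32 ≡ 1044^2 = 1089936 ≡ 2515
844^64 ≡ 2515^2 = 6325225 ≡ 2183
844^128 ≡ 2183^2 = 4765489 ≡ 985
844^256 ≡ 985^2 = 970225 ≡ 1324
844^512 ≡ 1324^2 = 1752976 ≡ 1843
844^1024 ≡ 1843^2 = 3396649 ≡ 1051
844^2048 ≡ 1051^2 = 1104601 ≡ 2365
2177 = 2048 + 128 + 1, so 844^2177 ≡ 2365·985·844 ≡ 2672 (mod 2963)
932·2672 = 2490304 ≡ 1384 (mod 2963)
350 ≠ 1384, so verification fails.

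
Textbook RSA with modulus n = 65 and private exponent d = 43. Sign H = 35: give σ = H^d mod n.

H^2 ≡ 35^2 = 1225 ≡ 55
H^4 ≡ 55^2 = 3025 ≡ 35
H^8 ≡ 35^2 = 1225 ≡ 55
H^16 ≡ 55^2 = 3025 ≡ 35
H^32 ≡ 35^2 = 1225 ≡ 55
43 = 32 + 8 + 2 + 1, so H^43 ≡ 55·55·55·35 ≡ 35 (mod 65)

35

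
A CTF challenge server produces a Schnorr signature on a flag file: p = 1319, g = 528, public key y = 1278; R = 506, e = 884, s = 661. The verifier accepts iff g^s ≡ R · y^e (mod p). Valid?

no

g^s mod p:
Squares mod 1319: 528^1≡528, 528^2≡475, 528^4≡76, 528^8≡500, 528^16≡709, 528^32≡142, 528^64≡379, 528^128≡1189, 528^256≡1072, 528^512≡335
661 = 512 + 128 + 16 + 4 + 1, so 528^661 ≡ 335·1189·709·76·528 ≡ 475 (mod 1319)
R · y^e mod p:
Squares mod 1319: 1278^1≡1278, 1278^2≡362, 1278^4≡463, 1278^8≡691, 1278^16≡3, 1278^32≡9, 1278^64≡81, 1278^128≡1285, 1278^256≡1156, 1278^512≡189
884 = 512 + 256 + 64 + 32 + 16 + 4, so 1278^884 ≡ 189·1156·81·9·3·463 ≡ 596 (mod 1319)
506·596 = 301576 ≡ 844 (mod 1319)
475 ≠ 844; the check fails.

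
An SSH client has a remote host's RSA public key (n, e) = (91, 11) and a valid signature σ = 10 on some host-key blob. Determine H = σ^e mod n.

σ^2 ≡ 10^2 = 100 ≡ 9
σ^4 ≡ 9^2 = 81
σ^8 ≡ 81^2 = 6561 ≡ 9
11 = 8 + 2 + 1, so σ^11 ≡ 9·9·10 ≡ 82 (mod 91)

82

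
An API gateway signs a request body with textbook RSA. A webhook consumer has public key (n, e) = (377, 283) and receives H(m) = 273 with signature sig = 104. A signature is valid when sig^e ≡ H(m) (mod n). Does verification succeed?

sig^283 mod 377 = 273
273 = H(m), so the signature checks out.

passes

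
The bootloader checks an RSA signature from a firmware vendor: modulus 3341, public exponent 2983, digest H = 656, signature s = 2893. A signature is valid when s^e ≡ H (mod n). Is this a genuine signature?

genuine

s^2 ≡ 2893^2 = 8369449 ≡ 244
s^4 ≡ 244^2 = 59536 ≡ 2739
s^8 ≡ 2739^2 = 7502121 ≡ 1576
s^16 ≡ 1576^2 = 2483776 ≡ 1413
s^32 ≡ 1413^2 = 1996569 ≡ 1992
s^64 ≡ 1992^2 = 3968064 ≡ 2297
s^128 ≡ 2297^2 = 5276209 ≡ 770
s^256 ≡ 770^2 = 592900 ≡ 1543
s^512 ≡ 1543^2 = 2380849 ≡ 2057
s^1024 ≡ 2057^2 = 4231249 ≡ 1543
s^2048 ≡ 1543^2 = 2380849 ≡ 2057
2983 = 2048 + 512 + 256 + 128 + 32 + 4 + 2 + 1, so s^2983 ≡ 2057·2057·1543·770·1992·2739·244·2893 ≡ 656 (mod 3341)
s^2983 mod 3341 = 656 matches H.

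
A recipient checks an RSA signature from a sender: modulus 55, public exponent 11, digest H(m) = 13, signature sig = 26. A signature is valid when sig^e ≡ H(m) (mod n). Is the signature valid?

sig^2 ≡ 26^2 = 676 ≡ 16
sig^4 ≡ 16^2 = 256 ≡ 36
sig^8 ≡ 36^2 = 1296 ≡ 31
11 = 8 + 2 + 1, so sig^11 ≡ 31·16·26 ≡ 26 (mod 55)
sig^11 mod 55 = 26, but H(m) = 13.

invalid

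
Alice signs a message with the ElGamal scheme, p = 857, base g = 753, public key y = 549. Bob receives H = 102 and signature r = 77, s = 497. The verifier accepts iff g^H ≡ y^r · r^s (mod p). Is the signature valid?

valid

Left side g^H mod p:
753^2 = 567009 ≡ 532
753^4 ≡ 532^2 = 283024 ≡ 214
753^8 ≡ 214^2 = 45796 ≡ 375
753^16 ≡ 375^2 = 140625 ≡ 77
753^32 ≡ 77^2 = 5929 ≡ 787
753^64 ≡ 787^2 = 619369 ≡ 615
102 = 64 + 32 + 4 + 2, so 753^102 ≡ 615·787·214·532 ≡ 33 (mod 857)
Right side y^r · r^s mod p:
549^2 = 301401 ≡ 594
549^4 ≡ 594^2 = 352836 ≡ 609
549^8 ≡ 609^2 = 370881 ≡ 657
549^16 ≡ 657^2 = 431649 ≡ 578
549^32 ≡ 578^2 = 334084 ≡ 711
549^64 ≡ 711^2 = 505521 ≡ 748
77 = 64 + 8 + 4 + 1, so 549^77 ≡ 748·657·609·549 ≡ 489 (mod 857)
77^2 = 5929 ≡ 787
77^4 ≡ 787^2 = 619369 ≡ 615
77^8 ≡ 615^2 = 378225 ≡ 288
77^16 ≡ 288^2 = 82944 ≡ 672
77^32 ≡ 672^2 = 451584 ≡ 802
77^64 ≡ 802^2 = 643204 ≡ 454
77^128 ≡ 454^2 = 206116 ≡ 436
77^256 ≡ 436^2 = 190096 ≡ 699
497 = 256 + 128 + 64 + 32 + 16 + 1, so 77^497 ≡ 699·436·454·802·672·77 ≡ 468 (mod 857)
489·468 = 228852 ≡ 33 (mod 857)
33 ≡ 33 (mod 857), so the signature is genuine.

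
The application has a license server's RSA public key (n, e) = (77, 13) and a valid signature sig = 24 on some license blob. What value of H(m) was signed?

52

sig^2 ≡ 24^2 = 576 ≡ 37
sig^4 ≡ 37^2 = 1369 ≡ 60
sig^8 ≡ 60^2 = 3600 ≡ 58
13 = 8 + 4 + 1, so sig^13 ≡ 58·60·24 ≡ 52 (mod 77)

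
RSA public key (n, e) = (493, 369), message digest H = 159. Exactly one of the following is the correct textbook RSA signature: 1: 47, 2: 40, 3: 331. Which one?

2

Candidate 1: Squares mod 493: 47^1≡47, 47^2≡237, 47^4≡460, 47^8≡103, 47^16≡256, 47^32≡460, 47^64≡103, 47^128≡256, 47^256≡460; 369 = 256 + 64 + 32 + 16 + 1, so 47^369 ≡ 460·103·460·256·47 ≡ 421 (mod 493)
Candidate 2: Squares mod 493: 40^1≡40, 40^2≡121, 40^4≡344, 40^8≡16, 40^16≡256, 40^32≡460, 40^64≡103, 40^128≡256, 40^256≡460; 369 = 256 + 64 + 32 + 16 + 1, so 40^369 ≡ 460·103·460·256·40 ≡ 159 (mod 493)
  → matches H = 159
Candidate 3: Squares mod 493: 331^1≡331, 331^2≡115, 331^4≡407, 331^8≡1, 331^16≡1, 331^32≡1, 331^64≡1, 331^128≡1, 331^256≡1; 369 = 256 + 64 + 32 + 16 + 1, so 331^369 ≡ 1·1·1·1·331 ≡ 331 (mod 493)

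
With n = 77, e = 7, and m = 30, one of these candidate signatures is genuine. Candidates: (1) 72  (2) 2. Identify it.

1

Candidate 1: 72^2 = 5184 ≡ 25; 72^4 ≡ 25^2 = 625 ≡ 9; 7 = 4 + 2 + 1, so 72^7 ≡ 9·25·72 ≡ 30 (mod 77)
  → matches m = 30
Candidate 2: 2^2 = 4; 2^4 ≡ 4^2 = 16; 7 = 4 + 2 + 1, so 2^7 ≡ 16·4·2 ≡ 51 (mod 77)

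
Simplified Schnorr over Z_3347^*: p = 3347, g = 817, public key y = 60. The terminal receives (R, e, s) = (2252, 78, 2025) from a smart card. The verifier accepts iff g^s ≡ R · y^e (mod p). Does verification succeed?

passes

g^s mod p:
817^2 = 667489 ≡ 1436
817^4 ≡ 1436^2 = 2062096 ≡ 344
817^8 ≡ 344^2 = 118336 ≡ 1191
817^16 ≡ 1191^2 = 1418481 ≡ 2700
817^32 ≡ 2700^2 = 7290000 ≡ 234
817^64 ≡ 234^2 = 54756 ≡ 1204
817^128 ≡ 1204^2 = 1449616 ≡ 365
817^256 ≡ 365^2 = 133225 ≡ 2692
817^512 ≡ 2692^2 = 7246864 ≡ 609
817^1024 ≡ 609^2 = 370881 ≡ 2711
2025 = 1024 + 512 + 256 + 128 + 64 + 32 + 8 + 1, so 817^2025 ≡ 2711·609·2692·365·1204·234·1191·817 ≡ 235 (mod 3347)
R · y^e mod p:
60^2 = 3600 ≡ 253
60^4 ≡ 253^2 = 64009 ≡ 416
60^8 ≡ 416^2 = 173056 ≡ 2359
60^16 ≡ 2359^2 = 5564881 ≡ 2167
60^32 ≡ 2167^2 = 4695889 ≡ 48
60^64 ≡ 48^2 = 2304
78 = 64 + 8 + 4 + 2, so 60^78 ≡ 2304·2359·416·253 ≡ 1253 (mod 3347)
2252·1253 = 2821756 ≡ 235 (mod 3347)
235 ≡ 235 (mod 3347); signature holds.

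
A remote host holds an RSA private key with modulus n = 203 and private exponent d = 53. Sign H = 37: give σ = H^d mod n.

H^2 ≡ 37^2 = 1369 ≡ 151
H^4 ≡ 151^2 = 22801 ≡ 65
H^8 ≡ 65^2 = 4225 ≡ 165
H^16 ≡ 165^2 = 27225 ≡ 23
H^32 ≡ 23^2 = 529 ≡ 123
53 = 32 + 16 + 4 + 1, so H^53 ≡ 123·23·65·37 ≡ 200 (mod 203)

200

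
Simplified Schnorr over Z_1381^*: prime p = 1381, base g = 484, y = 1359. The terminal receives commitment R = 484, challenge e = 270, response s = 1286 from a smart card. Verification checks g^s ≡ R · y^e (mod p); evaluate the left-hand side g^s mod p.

484^2 = 234256 ≡ 867
484^4 ≡ 867^2 = 751689 ≡ 425
484^8 ≡ 425^2 = 180625 ≡ 1095
484^16 ≡ 1095^2 = 1199025 ≡ 317
484^32 ≡ 317^2 = 100489 ≡ 1057
484^64 ≡ 1057^2 = 1117249 ≡ 20
484^128 ≡ 20^2 = 400
484^256 ≡ 400^2 = 160000 ≡ 1185
484^512 ≡ 1185^2 = 1404225 ≡ 1129
484^1024 ≡ 1129^2 = 1274641 ≡ 1359
1286 = 1024 + 256 + 4 + 2, so 484^1286 ≡ 1359·1185·425·867 ≡ 223 (mod 1381)

223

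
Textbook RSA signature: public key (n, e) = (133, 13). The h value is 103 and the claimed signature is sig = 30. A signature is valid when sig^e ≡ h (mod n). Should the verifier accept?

sig^2 ≡ 30^2 = 900 ≡ 102
sig^4 ≡ 102^2 = 10404 ≡ 30
sig^8 ≡ 30^2 = 900 ≡ 102
13 = 8 + 4 + 1, so sig^13 ≡ 102·30·30 ≡ 30 (mod 133)
30 ≠ 103, so verification fails.

reject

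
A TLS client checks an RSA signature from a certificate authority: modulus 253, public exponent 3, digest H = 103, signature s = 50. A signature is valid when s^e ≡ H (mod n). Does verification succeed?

fails

s^2 ≡ 50^2 = 2500 ≡ 223
3 = 2 + 1, so s^3 ≡ 223·50 ≡ 18 (mod 253)
The recovered value 18 does not match the digest 103.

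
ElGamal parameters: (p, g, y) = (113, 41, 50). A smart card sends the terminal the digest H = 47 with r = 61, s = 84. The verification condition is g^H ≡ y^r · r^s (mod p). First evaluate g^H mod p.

41^2 = 1681 ≡ 99
41^4 ≡ 99^2 = 9801 ≡ 83
41^8 ≡ 83^2 = 6889 ≡ 109
41^16 ≡ 109^2 = 11881 ≡ 16
41^32 ≡ 16^2 = 256 ≡ 30
47 = 32 + 8 + 4 + 2 + 1, so 41^47 ≡ 30·109·83·99·41 ≡ 31 (mod 113)

31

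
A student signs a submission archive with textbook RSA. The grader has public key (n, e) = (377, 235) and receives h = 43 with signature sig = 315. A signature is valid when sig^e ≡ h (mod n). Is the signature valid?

sig^2 ≡ 315^2 = 99225 ≡ 74
sig^4 ≡ 74^2 = 5476 ≡ 198
sig^8 ≡ 198^2 = 39204 ≡ 373
sig^16 ≡ 373^2 = 139129 ≡ 16
sig^32 ≡ 16^2 = 256
sig^64 ≡ 256^2 = 65536 ≡ 315
sig^128 ≡ 315^2 = 99225 ≡ 74
235 = 128 + 64 + 32 + 8 + 2 + 1, so sig^235 ≡ 74·315·256·373·74·315 ≡ 198 (mod 377)
The recovered value 198 does not match the digest 43.

invalid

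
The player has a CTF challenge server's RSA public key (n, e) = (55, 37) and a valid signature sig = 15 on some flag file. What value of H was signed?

sig^2 ≡ 15^2 = 225 ≡ 5
sig^4 ≡ 5^2 = 25
sig^8 ≡ 25^2 = 625 ≡ 20
sig^16 ≡ 20^2 = 400 ≡ 15
sig^32 ≡ 15^2 = 225 ≡ 5
37 = 32 + 4 + 1, so sig^37 ≡ 5·25·15 ≡ 5 (mod 55)

5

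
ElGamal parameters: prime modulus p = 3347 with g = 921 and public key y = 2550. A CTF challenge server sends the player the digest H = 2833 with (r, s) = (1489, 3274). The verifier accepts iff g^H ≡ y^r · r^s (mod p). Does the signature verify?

Left side g^H mod p:
921^2 = 848241 ≡ 1450
921^4 ≡ 1450^2 = 2102500 ≡ 584
921^8 ≡ 584^2 = 341056 ≡ 3009
921^16 ≡ 3009^2 = 9054081 ≡ 446
921^32 ≡ 446^2 = 198916 ≡ 1443
921^64 ≡ 1443^2 = 2082249 ≡ 415
921^128 ≡ 415^2 = 172225 ≡ 1528
921^256 ≡ 1528^2 = 2334784 ≡ 1925
921^512 ≡ 1925^2 = 3705625 ≡ 496
921^1024 ≡ 496^2 = 246016 ≡ 1685
921^2048 ≡ 1685^2 = 2839225 ≡ 969
2833 = 2048 + 512 + 256 + 16 + 1, so 921^2833 ≡ 969·496·1925·446·921 ≡ 1758 (mod 3347)
Right side y^r · r^s mod p:
2550^2 = 6502500 ≡ 2626
2550^4 ≡ 2626^2 = 6895876 ≡ 1056
2550^8 ≡ 1056^2 = 1115136 ≡ 585
2550^16 ≡ 585^2 = 342225 ≡ 831
2550^32 ≡ 831^2 = 690561 ≡ 1079
2550^64 ≡ 1079^2 = 1164241 ≡ 2832
2550^128 ≡ 2832^2 = 8020224 ≡ 812
2550^256 ≡ 812^2 = 659344 ≡ 3332
2550^512 ≡ 3332^2 = 11102224 ≡ 225
2550^1024 ≡ 225^2 = 50625 ≡ 420
1489 = 1024 + 256 + 128 + 64 + 16 + 1, so 2550^1489 ≡ 420·3332·812·2832·831·2550 ≡ 3344 (mod 3347)
1489^2 = 2217121 ≡ 1407
1489^4 ≡ 1407^2 = 1979649 ≡ 1572
1489^8 ≡ 1572^2 = 2471184 ≡ 1098
1489^16 ≡ 1098^2 = 1205604 ≡ 684
1489^32 ≡ 684^2 = 467856 ≡ 2623
1489^64 ≡ 2623^2 = 6880129 ≡ 2044
1489^128 ≡ 2044^2 = 4177936 ≡ 880
1489^256 ≡ 880^2 = 774400 ≡ 1243
1489^512 ≡ 1243^2 = 1545049 ≡ 2082
1489^1024 ≡ 2082^2 = 4334724 ≡ 359
1489^2048 ≡ 359^2 = 128881 ≡ 1695
3274 = 2048 + 1024 + 128 + 64 + 8 + 2, so 1489^3274 ≡ 1695·359·880·2044·1098·1407 ≡ 2761 (mod 3347)
3344·2761 = 9232784 ≡ 1758 (mod 3347)
1758 ≡ 1758 (mod 3347), so the signature is genuine.

verifies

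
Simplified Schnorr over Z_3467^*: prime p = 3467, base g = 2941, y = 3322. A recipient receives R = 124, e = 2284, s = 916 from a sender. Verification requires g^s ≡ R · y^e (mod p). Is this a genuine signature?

genuine

g^s mod p:
Squares mod 3467: 2941^1≡2941, 2941^2≡2783, 2941^4≡3278, 2941^8≡1051, 2941^16≡2095, 2941^32≡3270, 2941^64≡672, 2941^128≡874, 2941^256≡1136, 2941^512≡772
916 = 512 + 256 + 128 + 16 + 4, so 2941^916 ≡ 772·1136·874·2095·3278 ≡ 509 (mod 3467)
R · y^e mod p:
Squares mod 3467: 3322^1≡3322, 3322^2≡223, 3322^4≡1191, 3322^8≡478, 3322^16≡3129, 3322^32≡3300, 3322^64≡153, 3322^128≡2607, 3322^256≡1129, 3322^512≡2252, 3322^1024≡2750, 3322^2048≡973
2284 = 2048 + 128 + 64 + 32 + 8 + 4, so 3322^2284 ≡ 973·2607·153·3300·478·1191 ≡ 2157 (mod 3467)
124·2157 = 267468 ≡ 509 (mod 3467)
509 ≡ 509 (mod 3467); signature holds.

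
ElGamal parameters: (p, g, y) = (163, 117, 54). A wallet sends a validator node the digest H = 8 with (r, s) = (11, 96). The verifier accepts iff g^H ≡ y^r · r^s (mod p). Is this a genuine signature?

Left side g^H mod p:
Squares mod 163: 117^1≡117, 117^2≡160, 117^4≡9, 117^8≡81
117^8 ≡ 81 (mod 163)
Right side y^r · r^s mod p:
Squares mod 163: 54^1≡54, 54^2≡145, 54^4≡161, 54^8≡4
11 = 8 + 2 + 1, so 54^11 ≡ 4·145·54 ≡ 24 (mod 163)
Squares mod 163: 11^1≡11, 11^2≡121, 11^4≡134, 11^8≡26, 11^16≡24, 11^32≡87, 11^64≡71
96 = 64 + 32, so 11^96 ≡ 71·87 ≡ 146 (mod 163)
24·146 = 3504 ≡ 81 (mod 163)
81 ≡ 81 (mod 163), so the signature is genuine.

genuine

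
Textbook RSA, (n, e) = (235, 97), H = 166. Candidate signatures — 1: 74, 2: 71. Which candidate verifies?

2

Candidate 1: 74^2 = 5476 ≡ 71; 74^4 ≡ 71^2 = 5041 ≡ 106; 74^8 ≡ 106^2 = 11236 ≡ 191; 74^16 ≡ 191^2 = 36481 ≡ 56; 74^32 ≡ 56^2 = 3136 ≡ 81; 74^64 ≡ 81^2 = 6561 ≡ 216; 97 = 64 + 32 + 1, so 74^97 ≡ 216·81·74 ≡ 89 (mod 235)
Candidate 2: 71^2 = 5041 ≡ 106; 71^4 ≡ 106^2 = 11236 ≡ 191; 71^8 ≡ 191^2 = 36481 ≡ 56; 71^16 ≡ 56^2 = 3136 ≡ 81; 71^32 ≡ 81^2 = 6561 ≡ 216; 71^64 ≡ 216^2 = 46656 ≡ 126; 97 = 64 + 32 + 1, so 71^97 ≡ 126·216·71 ≡ 166 (mod 235)
  → matches H = 166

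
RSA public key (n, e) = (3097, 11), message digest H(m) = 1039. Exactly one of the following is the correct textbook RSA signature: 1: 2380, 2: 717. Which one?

Candidate 1: Squares mod 3097: 2380^1≡2380, 2380^2≡3084, 2380^4≡169, 2380^8≡688; 11 = 8 + 2 + 1, so 2380^11 ≡ 688·3084·2380 ≡ 2058 (mod 3097)
Candidate 2: Squares mod 3097: 717^1≡717, 717^2≡3084, 717^4≡169, 717^8≡688; 11 = 8 + 2 + 1, so 717^11 ≡ 688·3084·717 ≡ 1039 (mod 3097)
  → matches H(m) = 1039

2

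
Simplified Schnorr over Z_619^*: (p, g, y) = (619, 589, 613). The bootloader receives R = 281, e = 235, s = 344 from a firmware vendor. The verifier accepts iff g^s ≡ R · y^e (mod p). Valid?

no

g^s mod p:
589^2 = 346921 ≡ 281
589^4 ≡ 281^2 = 78961 ≡ 348
589^8 ≡ 348^2 = 121104 ≡ 399
589^16 ≡ 399^2 = 159201 ≡ 118
589^32 ≡ 118^2 = 13924 ≡ 306
589^64 ≡ 306^2 = 93636 ≡ 167
589^128 ≡ 167^2 = 27889 ≡ 34
589^256 ≡ 34^2 = 1156 ≡ 537
344 = 256 + 64 + 16 + 8, so 589^344 ≡ 537·167·118·399 ≡ 207 (mod 619)
R · y^e mod p:
613^2 = 375769 ≡ 36
613^4 ≡ 36^2 = 1296 ≡ 58
613^8 ≡ 58^2 = 3364 ≡ 269
613^16 ≡ 269^2 = 72361 ≡ 557
613^32 ≡ 557^2 = 310249 ≡ 130
613^64 ≡ 130^2 = 16900 ≡ 187
613^128 ≡ 187^2 = 34969 ≡ 305
235 = 128 + 64 + 32 + 8 + 2 + 1, so 613^235 ≡ 305·187·130·269·36·613 ≡ 158 (mod 619)
281·158 = 44398 ≡ 449 (mod 619)
207 ≠ 449; the check fails.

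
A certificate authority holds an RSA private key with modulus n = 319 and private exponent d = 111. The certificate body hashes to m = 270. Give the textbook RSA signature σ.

m^2 ≡ 270^2 = 72900 ≡ 168
m^4 ≡ 168^2 = 28224 ≡ 152
m^8 ≡ 152^2 = 23104 ≡ 136
m^16 ≡ 136^2 = 18496 ≡ 313
m^32 ≡ 313^2 = 97969 ≡ 36
m^64 ≡ 36^2 = 1296 ≡ 20
111 = 64 + 32 + 8 + 4 + 2 + 1, so m^111 ≡ 20·36·136·152·168·270 ≡ 303 (mod 319)

303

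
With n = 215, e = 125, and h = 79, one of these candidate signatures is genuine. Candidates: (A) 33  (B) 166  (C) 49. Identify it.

Candidate A: Squares mod 215: 33^1≡33, 33^2≡14, 33^4≡196, 33^8≡146, 33^16≡31, 33^32≡101, 33^64≡96; 125 = 64 + 32 + 16 + 8 + 4 + 1, so 33^125 ≡ 96·101·31·146·196·33 ≡ 73 (mod 215)
Candidate B: Squares mod 215: 166^1≡166, 166^2≡36, 166^4≡6, 166^8≡36, 166^16≡6, 166^32≡36, 166^64≡6; 125 = 64 + 32 + 16 + 8 + 4 + 1, so 166^125 ≡ 6·36·6·36·6·166 ≡ 136 (mod 215)
Candidate C: Squares mod 215: 49^1≡49, 49^2≡36, 49^4≡6, 49^8≡36, 49^16≡6, 49^32≡36, 49^64≡6; 125 = 64 + 32 + 16 + 8 + 4 + 1, so 49^125 ≡ 6·36·6·36·6·49 ≡ 79 (mod 215)
  → matches h = 79

C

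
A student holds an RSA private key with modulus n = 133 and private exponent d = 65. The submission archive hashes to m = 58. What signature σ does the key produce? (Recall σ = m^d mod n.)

m^2 ≡ 58^2 = 3364 ≡ 39
m^4 ≡ 39^2 = 1521 ≡ 58
m^8 ≡ 58^2 = 3364 ≡ 39
m^16 ≡ 39^2 = 1521 ≡ 58
m^32 ≡ 58^2 = 3364 ≡ 39
m^64 ≡ 39^2 = 1521 ≡ 58
65 = 64 + 1, so m^65 ≡ 58·58 ≡ 39 (mod 133)

39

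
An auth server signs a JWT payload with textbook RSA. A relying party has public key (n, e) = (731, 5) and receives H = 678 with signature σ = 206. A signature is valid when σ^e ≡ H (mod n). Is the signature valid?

σ^2 ≡ 206^2 = 42436 ≡ 38
σ^4 ≡ 38^2 = 1444 ≡ 713
5 = 4 + 1, so σ^5 ≡ 713·206 ≡ 678 (mod 731)
678 = H, so the signature checks out.

valid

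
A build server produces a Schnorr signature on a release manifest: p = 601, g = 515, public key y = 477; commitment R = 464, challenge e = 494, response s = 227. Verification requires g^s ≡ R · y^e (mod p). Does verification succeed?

passes

g^s mod p:
Squares mod 601: 515^1≡515, 515^2≡184, 515^4≡200, 515^8≡334, 515^16≡371, 515^32≡12, 515^64≡144, 515^128≡302
227 = 128 + 64 + 32 + 2 + 1, so 515^227 ≡ 302·144·12·184·515 ≡ 38 (mod 601)
R · y^e mod p:
Squares mod 601: 477^1≡477, 477^2≡351, 477^4≡597, 477^8≡16, 477^16≡256, 477^32≡27, 477^64≡128, 477^128≡157, 477^256≡8
494 = 256 + 128 + 64 + 32 + 8 + 4 + 2, so 477^494 ≡ 8·157·128·27·16·597·351 ≡ 241 (mod 601)
464·241 = 111824 ≡ 38 (mod 601)
38 ≡ 38 (mod 601); signature holds.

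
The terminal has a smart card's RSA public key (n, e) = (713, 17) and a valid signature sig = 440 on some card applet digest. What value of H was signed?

522

Squares mod 713: sig^1≡440, sig^2≡377, sig^4≡242, sig^8≡98, sig^16≡335
17 = 16 + 1, so sig^17 ≡ 335·440 ≡ 522 (mod 713)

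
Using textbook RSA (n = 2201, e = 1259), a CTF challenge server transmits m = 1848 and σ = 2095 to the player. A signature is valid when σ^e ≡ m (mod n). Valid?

σ^2 ≡ 2095^2 = 4389025 ≡ 231
σ^4 ≡ 231^2 = 53361 ≡ 537
σ^8 ≡ 537^2 = 288369 ≡ 38
σ^16 ≡ 38^2 = 1444
σ^32 ≡ 1444^2 = 2085136 ≡ 789
σ^64 ≡ 789^2 = 622521 ≡ 1839
σ^128 ≡ 1839^2 = 3381921 ≡ 1185
σ^256 ≡ 1185^2 = 1404225 ≡ 2188
σ^512 ≡ 2188^2 = 4787344 ≡ 169
σ^1024 ≡ 169^2 = 28561 ≡ 2149
1259 = 1024 + 128 + 64 + 32 + 8 + 2 + 1, so σ^1259 ≡ 2149·1185·1839·789·38·231·2095 ≡ 1848 (mod 2201)
1848 = m, so the signature checks out.

yes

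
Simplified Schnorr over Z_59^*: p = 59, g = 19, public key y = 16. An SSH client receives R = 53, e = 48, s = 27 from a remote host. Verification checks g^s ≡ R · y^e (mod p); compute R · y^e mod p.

Squares mod 59: 16^1≡16, 16^2≡20, 16^4≡46, 16^8≡51, 16^16≡5, 16^32≡25
48 = 32 + 16, so 16^48 ≡ 25·5 ≡ 7 (mod 59)
R · y^e ≡ 53·7 = 371 ≡ 17 (mod 59)

17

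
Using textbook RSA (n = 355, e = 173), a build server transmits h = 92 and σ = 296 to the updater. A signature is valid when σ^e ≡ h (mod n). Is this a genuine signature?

forged

σ^2 ≡ 296^2 = 87616 ≡ 286
σ^4 ≡ 286^2 = 81796 ≡ 146
σ^8 ≡ 146^2 = 21316 ≡ 16
σ^16 ≡ 16^2 = 256
σ^32 ≡ 256^2 = 65536 ≡ 216
σ^64 ≡ 216^2 = 46656 ≡ 151
σ^128 ≡ 151^2 = 22801 ≡ 81
173 = 128 + 32 + 8 + 4 + 1, so σ^173 ≡ 81·216·16·146·296 ≡ 36 (mod 355)
σ^173 mod 355 = 36, but h = 92.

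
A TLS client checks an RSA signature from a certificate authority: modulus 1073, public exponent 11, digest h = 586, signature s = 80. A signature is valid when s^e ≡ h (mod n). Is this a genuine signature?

genuine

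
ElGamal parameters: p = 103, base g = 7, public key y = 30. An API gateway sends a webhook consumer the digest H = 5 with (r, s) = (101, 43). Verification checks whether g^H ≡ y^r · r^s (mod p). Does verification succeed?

fails

Left side g^H mod p:
Squares mod 103: 7^1≡7, 7^2≡49, 7^4≡32
5 = 4 + 1, so 7^5 ≡ 32·7 ≡ 18 (mod 103)
Right side y^r · r^s mod p:
Squares mod 103: 30^1≡30, 30^2≡76, 30^4≡8, 30^8≡64, 30^16≡79, 30^32≡61, 30^64≡13
101 = 64 + 32 + 4 + 1, so 30^101 ≡ 13·61·8·30 ≡ 79 (mod 103)
Squares mod 103: 101^1≡101, 101^2≡4, 101^4≡16, 101^8≡50, 101^16≡28, 101^32≡63
43 = 32 + 8 + 2 + 1, so 101^43 ≡ 63·50·4·101 ≡ 35 (mod 103)
79·35 = 2765 ≡ 87 (mod 103)
18 ≠ 87, so verification fails.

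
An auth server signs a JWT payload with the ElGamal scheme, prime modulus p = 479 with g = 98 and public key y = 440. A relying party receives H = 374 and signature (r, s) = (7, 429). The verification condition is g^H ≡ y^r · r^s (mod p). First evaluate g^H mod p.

98^2 = 9604 ≡ 24
98^4 ≡ 24^2 = 576 ≡ 97
98^8 ≡ 97^2 = 9409 ≡ 308
98^16 ≡ 308^2 = 94864 ≡ 22
98^32 ≡ 22^2 = 484 ≡ 5
98^64 ≡ 5^2 = 25
98^128 ≡ 25^2 = 625 ≡ 146
98^256 ≡ 146^2 = 21316 ≡ 240
374 = 256 + 64 + 32 + 16 + 4 + 2, so 98^374 ≡ 240·25·5·22·97·24 ≡ 322 (mod 479)

322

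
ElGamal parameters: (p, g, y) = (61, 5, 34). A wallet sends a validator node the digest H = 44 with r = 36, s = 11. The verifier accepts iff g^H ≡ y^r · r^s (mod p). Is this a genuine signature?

Left side g^H mod p:
5^2 = 25
5^4 ≡ 25^2 = 625 ≡ 15
5^8 ≡ 15^2 = 225 ≡ 42
5^16 ≡ 42^2 = 1764 ≡ 56
5^32 ≡ 56^2 = 3136 ≡ 25
44 = 32 + 8 + 4, so 5^44 ≡ 25·42·15 ≡ 12 (mod 61)
Right side y^r · r^s mod p:
34^2 = 1156 ≡ 58
34^4 ≡ 58^2 = 3364 ≡ 9
34^8 ≡ 9^2 = 81 ≡ 20
34^16 ≡ 20^2 = 400 ≡ 34
34^32 ≡ 34^2 = 1156 ≡ 58
36 = 32 + 4, so 34^36 ≡ 58·9 ≡ 34 (mod 61)
36^2 = 1296 ≡ 15
36^4 ≡ 15^2 = 225 ≡ 42
36^8 ≡ 42^2 = 1764 ≡ 56
11 = 8 + 2 + 1, so 36^11 ≡ 56·15·36 ≡ 45 (mod 61)
34·45 = 1530 ≡ 5 (mod 61)
12 ≠ 5, so verification fails.

forged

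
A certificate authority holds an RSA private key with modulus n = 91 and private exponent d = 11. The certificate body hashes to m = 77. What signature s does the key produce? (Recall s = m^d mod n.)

m^11 mod 91 = 77

77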